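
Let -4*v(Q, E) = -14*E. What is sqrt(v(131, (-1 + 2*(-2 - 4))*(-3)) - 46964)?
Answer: I*sqrt(187310)/2 ≈ 216.4*I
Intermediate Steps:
v(Q, E) = 7*E/2 (v(Q, E) = -(-1)*14*E/4 = -(-7)*E/2 = 7*E/2)
sqrt(v(131, (-1 + 2*(-2 - 4))*(-3)) - 46964) = sqrt(7*((-1 + 2*(-2 - 4))*(-3))/2 - 46964) = sqrt(7*((-1 + 2*(-6))*(-3))/2 - 46964) = sqrt(7*((-1 - 12)*(-3))/2 - 46964) = sqrt(7*(-13*(-3))/2 - 46964) = sqrt((7/2)*39 - 46964) = sqrt(273/2 - 46964) = sqrt(-93655/2) = I*sqrt(187310)/2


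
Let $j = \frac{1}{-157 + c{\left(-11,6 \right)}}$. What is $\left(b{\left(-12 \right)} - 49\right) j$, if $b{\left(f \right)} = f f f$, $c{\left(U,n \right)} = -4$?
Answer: $\frac{1777}{161} \approx 11.037$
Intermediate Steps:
$b{\left(f \right)} = f^{3}$ ($b{\left(f \right)} = f^{2} f = f^{3}$)
$j = - \frac{1}{161}$ ($j = \frac{1}{-157 - 4} = \frac{1}{-161} = - \frac{1}{161} \approx -0.0062112$)
$\left(b{\left(-12 \right)} - 49\right) j = \left(\left(-12\right)^{3} - 49\right) \left(- \frac{1}{161}\right) = \left(-1728 - 49\right) \left(- \frac{1}{161}\right) = \left(-1777\right) \left(- \frac{1}{161}\right) = \frac{1777}{161}$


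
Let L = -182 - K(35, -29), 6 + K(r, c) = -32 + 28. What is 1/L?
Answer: -1/172 ≈ -0.0058140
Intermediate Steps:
K(r, c) = -10 (K(r, c) = -6 + (-32 + 28) = -6 - 4 = -10)
L = -172 (L = -182 - 1*(-10) = -182 + 10 = -172)
1/L = 1/(-172) = -1/172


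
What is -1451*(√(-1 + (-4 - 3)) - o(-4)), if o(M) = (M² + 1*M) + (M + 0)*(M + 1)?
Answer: 34824 - 2902*I*√2 ≈ 34824.0 - 4104.0*I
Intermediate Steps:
o(M) = M + M² + M*(1 + M) (o(M) = (M² + M) + M*(1 + M) = (M + M²) + M*(1 + M) = M + M² + M*(1 + M))
-1451*(√(-1 + (-4 - 3)) - o(-4)) = -1451*(√(-1 + (-4 - 3)) - 2*(-4)*(1 - 4)) = -1451*(√(-1 - 7) - 2*(-4)*(-3)) = -1451*(√(-8) - 1*24) = -1451*(2*I*√2 - 24) = -1451*(-24 + 2*I*√2) = 34824 - 2902*I*√2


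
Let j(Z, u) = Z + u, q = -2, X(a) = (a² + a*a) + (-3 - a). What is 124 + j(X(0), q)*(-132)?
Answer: 784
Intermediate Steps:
X(a) = -3 - a + 2*a² (X(a) = (a² + a²) + (-3 - a) = 2*a² + (-3 - a) = -3 - a + 2*a²)
124 + j(X(0), q)*(-132) = 124 + ((-3 - 1*0 + 2*0²) - 2)*(-132) = 124 + ((-3 + 0 + 2*0) - 2)*(-132) = 124 + ((-3 + 0 + 0) - 2)*(-132) = 124 + (-3 - 2)*(-132) = 124 - 5*(-132) = 124 + 660 = 784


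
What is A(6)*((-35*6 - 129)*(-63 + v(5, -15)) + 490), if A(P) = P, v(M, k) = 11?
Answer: 108708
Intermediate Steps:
A(6)*((-35*6 - 129)*(-63 + v(5, -15)) + 490) = 6*((-35*6 - 129)*(-63 + 11) + 490) = 6*((-210 - 129)*(-52) + 490) = 6*(-339*(-52) + 490) = 6*(17628 + 490) = 6*18118 = 108708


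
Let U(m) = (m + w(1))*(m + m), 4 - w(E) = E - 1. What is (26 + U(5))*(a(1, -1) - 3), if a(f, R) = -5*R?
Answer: 232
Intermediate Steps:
w(E) = 5 - E (w(E) = 4 - (E - 1) = 4 - (-1 + E) = 4 + (1 - E) = 5 - E)
U(m) = 2*m*(4 + m) (U(m) = (m + (5 - 1*1))*(m + m) = (m + (5 - 1))*(2*m) = (m + 4)*(2*m) = (4 + m)*(2*m) = 2*m*(4 + m))
(26 + U(5))*(a(1, -1) - 3) = (26 + 2*5*(4 + 5))*(-5*(-1) - 3) = (26 + 2*5*9)*(5 - 3) = (26 + 90)*2 = 116*2 = 232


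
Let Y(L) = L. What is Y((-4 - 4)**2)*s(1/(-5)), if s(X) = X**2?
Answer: 64/25 ≈ 2.5600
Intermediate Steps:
Y((-4 - 4)**2)*s(1/(-5)) = (-4 - 4)**2*(1/(-5))**2 = (-8)**2*(1*(-1/5))**2 = 64*(-1/5)**2 = 64*(1/25) = 64/25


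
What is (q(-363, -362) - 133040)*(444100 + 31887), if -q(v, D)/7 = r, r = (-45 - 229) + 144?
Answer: -62892162310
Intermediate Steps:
r = -130 (r = -274 + 144 = -130)
q(v, D) = 910 (q(v, D) = -7*(-130) = 910)
(q(-363, -362) - 133040)*(444100 + 31887) = (910 - 133040)*(444100 + 31887) = -132130*475987 = -62892162310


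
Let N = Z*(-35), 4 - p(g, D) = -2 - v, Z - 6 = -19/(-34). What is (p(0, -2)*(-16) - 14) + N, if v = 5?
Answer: -14265/34 ≈ -419.56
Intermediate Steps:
Z = 223/34 (Z = 6 - 19/(-34) = 6 - 19*(-1/34) = 6 + 19/34 = 223/34 ≈ 6.5588)
p(g, D) = 11 (p(g, D) = 4 - (-2 - 1*5) = 4 - (-2 - 5) = 4 - 1*(-7) = 4 + 7 = 11)
N = -7805/34 (N = (223/34)*(-35) = -7805/34 ≈ -229.56)
(p(0, -2)*(-16) - 14) + N = (11*(-16) - 14) - 7805/34 = (-176 - 14) - 7805/34 = -190 - 7805/34 = -14265/34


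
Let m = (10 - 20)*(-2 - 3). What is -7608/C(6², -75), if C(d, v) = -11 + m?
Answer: -2536/13 ≈ -195.08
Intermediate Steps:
m = 50 (m = -10*(-5) = 50)
C(d, v) = 39 (C(d, v) = -11 + 50 = 39)
-7608/C(6², -75) = -7608/39 = -7608*1/39 = -2536/13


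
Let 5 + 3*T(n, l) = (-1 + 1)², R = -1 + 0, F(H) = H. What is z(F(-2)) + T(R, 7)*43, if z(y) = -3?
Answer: -224/3 ≈ -74.667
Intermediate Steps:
R = -1
T(n, l) = -5/3 (T(n, l) = -5/3 + (-1 + 1)²/3 = -5/3 + (⅓)*0² = -5/3 + (⅓)*0 = -5/3 + 0 = -5/3)
z(F(-2)) + T(R, 7)*43 = -3 - 5/3*43 = -3 - 215/3 = -224/3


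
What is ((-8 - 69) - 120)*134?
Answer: -26398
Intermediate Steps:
((-8 - 69) - 120)*134 = (-77 - 120)*134 = -197*134 = -26398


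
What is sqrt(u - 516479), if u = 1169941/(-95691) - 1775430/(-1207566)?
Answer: 5*I*sqrt(851413697393034076341465)/6419622117 ≈ 718.67*I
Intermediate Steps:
u = -69049350082/6419622117 (u = 1169941*(-1/95691) - 1775430*(-1/1207566) = -1169941/95691 + 98635/67087 = -69049350082/6419622117 ≈ -10.756)
sqrt(u - 516479) = sqrt(-69049350082/6419622117 - 516479) = sqrt(-3315669060716125/6419622117) = 5*I*sqrt(851413697393034076341465)/6419622117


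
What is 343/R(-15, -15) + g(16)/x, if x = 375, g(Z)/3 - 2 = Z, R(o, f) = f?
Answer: -8521/375 ≈ -22.723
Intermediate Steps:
g(Z) = 6 + 3*Z
343/R(-15, -15) + g(16)/x = 343/(-15) + (6 + 3*16)/375 = 343*(-1/15) + (6 + 48)*(1/375) = -343/15 + 54*(1/375) = -343/15 + 18/125 = -8521/375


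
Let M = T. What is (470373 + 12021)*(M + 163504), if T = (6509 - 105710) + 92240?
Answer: 75515403942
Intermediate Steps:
T = -6961 (T = -99201 + 92240 = -6961)
M = -6961
(470373 + 12021)*(M + 163504) = (470373 + 12021)*(-6961 + 163504) = 482394*156543 = 75515403942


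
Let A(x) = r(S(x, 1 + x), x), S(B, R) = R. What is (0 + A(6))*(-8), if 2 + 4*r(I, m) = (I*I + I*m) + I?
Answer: -192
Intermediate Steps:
r(I, m) = -½ + I/4 + I²/4 + I*m/4 (r(I, m) = -½ + ((I*I + I*m) + I)/4 = -½ + ((I² + I*m) + I)/4 = -½ + (I + I² + I*m)/4 = -½ + (I/4 + I²/4 + I*m/4) = -½ + I/4 + I²/4 + I*m/4)
A(x) = -¼ + x/4 + (1 + x)²/4 + x*(1 + x)/4 (A(x) = -½ + (1 + x)/4 + (1 + x)²/4 + (1 + x)*x/4 = -½ + (¼ + x/4) + (1 + x)²/4 + x*(1 + x)/4 = -¼ + x/4 + (1 + x)²/4 + x*(1 + x)/4)
(0 + A(6))*(-8) = (0 + (½)*6*(2 + 6))*(-8) = (0 + (½)*6*8)*(-8) = (0 + 24)*(-8) = 24*(-8) = -192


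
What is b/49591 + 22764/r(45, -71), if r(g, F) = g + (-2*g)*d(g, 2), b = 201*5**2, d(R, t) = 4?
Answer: -53681269/743865 ≈ -72.165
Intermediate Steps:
b = 5025 (b = 201*25 = 5025)
r(g, F) = -7*g (r(g, F) = g - 2*g*4 = g - 8*g = -7*g)
b/49591 + 22764/r(45, -71) = 5025/49591 + 22764/((-7*45)) = 5025*(1/49591) + 22764/(-315) = 5025/49591 + 22764*(-1/315) = 5025/49591 - 1084/15 = -53681269/743865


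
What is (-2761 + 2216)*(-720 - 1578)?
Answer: 1252410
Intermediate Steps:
(-2761 + 2216)*(-720 - 1578) = -545*(-2298) = 1252410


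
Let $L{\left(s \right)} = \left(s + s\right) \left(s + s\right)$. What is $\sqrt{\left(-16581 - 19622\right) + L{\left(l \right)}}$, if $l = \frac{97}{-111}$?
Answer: $\frac{i \sqrt{446019527}}{111} \approx 190.26 i$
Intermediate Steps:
$l = - \frac{97}{111}$ ($l = 97 \left(- \frac{1}{111}\right) = - \frac{97}{111} \approx -0.87387$)
$L{\left(s \right)} = 4 s^{2}$ ($L{\left(s \right)} = 2 s 2 s = 4 s^{2}$)
$\sqrt{\left(-16581 - 19622\right) + L{\left(l \right)}} = \sqrt{\left(-16581 - 19622\right) + 4 \left(- \frac{97}{111}\right)^{2}} = \sqrt{\left(-16581 - 19622\right) + 4 \cdot \frac{9409}{12321}} = \sqrt{-36203 + \frac{37636}{12321}} = \sqrt{- \frac{446019527}{12321}} = \frac{i \sqrt{446019527}}{111}$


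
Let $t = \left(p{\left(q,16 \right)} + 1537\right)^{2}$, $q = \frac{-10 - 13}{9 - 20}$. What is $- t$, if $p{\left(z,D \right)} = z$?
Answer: $- \frac{286624900}{121} \approx -2.3688 \cdot 10^{6}$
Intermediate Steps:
$q = \frac{23}{11}$ ($q = \frac{-10 - 13}{9 - 20} = - \frac{23}{-11} = \left(-23\right) \left(- \frac{1}{11}\right) = \frac{23}{11} \approx 2.0909$)
$t = \frac{286624900}{121}$ ($t = \left(\frac{23}{11} + 1537\right)^{2} = \left(\frac{16930}{11}\right)^{2} = \frac{286624900}{121} \approx 2.3688 \cdot 10^{6}$)
$- t = \left(-1\right) \frac{286624900}{121} = - \frac{286624900}{121}$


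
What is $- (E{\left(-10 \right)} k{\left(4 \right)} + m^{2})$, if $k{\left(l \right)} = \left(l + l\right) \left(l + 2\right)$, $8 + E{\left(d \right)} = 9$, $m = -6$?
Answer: $-84$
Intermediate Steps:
$E{\left(d \right)} = 1$ ($E{\left(d \right)} = -8 + 9 = 1$)
$k{\left(l \right)} = 2 l \left(2 + l\right)$
$- (E{\left(-10 \right)} k{\left(4 \right)} + m^{2}) = - (1 \cdot 2 \cdot 4 \left(2 + 4\right) + \left(-6\right)^{2}) = - (1 \cdot 2 \cdot 4 \cdot 6 + 36) = - (1 \cdot 48 + 36) = - (48 + 36) = \left(-1\right) 84 = -84$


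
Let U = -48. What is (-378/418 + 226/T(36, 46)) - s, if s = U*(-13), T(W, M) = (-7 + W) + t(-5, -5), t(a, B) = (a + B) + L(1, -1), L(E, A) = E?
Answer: -1282433/2090 ≈ -613.60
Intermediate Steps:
t(a, B) = 1 + B + a (t(a, B) = (a + B) + 1 = (B + a) + 1 = 1 + B + a)
T(W, M) = -16 + W (T(W, M) = (-7 + W) + (1 - 5 - 5) = (-7 + W) - 9 = -16 + W)
s = 624 (s = -48*(-13) = 624)
(-378/418 + 226/T(36, 46)) - s = (-378/418 + 226/(-16 + 36)) - 1*624 = (-378*1/418 + 226/20) - 624 = (-189/209 + 226*(1/20)) - 624 = (-189/209 + 113/10) - 624 = 21727/2090 - 624 = -1282433/2090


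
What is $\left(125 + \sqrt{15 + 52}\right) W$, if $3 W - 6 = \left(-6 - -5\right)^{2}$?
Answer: $\frac{875}{3} + \frac{7 \sqrt{67}}{3} \approx 310.77$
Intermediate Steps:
$W = \frac{7}{3}$ ($W = 2 + \frac{\left(-6 - -5\right)^{2}}{3} = 2 + \frac{\left(-6 + 5\right)^{2}}{3} = 2 + \frac{\left(-1\right)^{2}}{3} = 2 + \frac{1}{3} \cdot 1 = 2 + \frac{1}{3} = \frac{7}{3} \approx 2.3333$)
$\left(125 + \sqrt{15 + 52}\right) W = \left(125 + \sqrt{15 + 52}\right) \frac{7}{3} = \left(125 + \sqrt{67}\right) \frac{7}{3} = \frac{875}{3} + \frac{7 \sqrt{67}}{3}$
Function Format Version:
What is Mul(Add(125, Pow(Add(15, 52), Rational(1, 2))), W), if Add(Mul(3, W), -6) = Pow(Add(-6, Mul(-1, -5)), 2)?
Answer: Add(Rational(875, 3), Mul(Rational(7, 3), Pow(67, Rational(1, 2)))) ≈ 310.77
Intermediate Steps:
W = Rational(7, 3) (W = Add(2, Mul(Rational(1, 3), Pow(Add(-6, Mul(-1, -5)), 2))) = Add(2, Mul(Rational(1, 3), Pow(Add(-6, 5), 2))) = Add(2, Mul(Rational(1, 3), Pow(-1, 2))) = Add(2, Mul(Rational(1, 3), 1)) = Add(2, Rational(1, 3)) = Rational(7, 3) ≈ 2.3333)
Mul(Add(125, Pow(Add(15, 52), Rational(1, 2))), W) = Mul(Add(125, Pow(Add(15, 52), Rational(1, 2))), Rational(7, 3)) = Mul(Add(125, Pow(67, Rational(1, 2))), Rational(7, 3)) = Add(Rational(875, 3), Mul(Rational(7, 3), Pow(67, Rational(1, 2))))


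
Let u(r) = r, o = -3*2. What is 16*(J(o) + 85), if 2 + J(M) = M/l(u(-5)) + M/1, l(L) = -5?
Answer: 6256/5 ≈ 1251.2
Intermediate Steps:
o = -6
J(M) = -2 + 4*M/5 (J(M) = -2 + (M/(-5) + M/1) = -2 + (M*(-⅕) + M*1) = -2 + (-M/5 + M) = -2 + 4*M/5)
16*(J(o) + 85) = 16*((-2 + (⅘)*(-6)) + 85) = 16*((-2 - 24/5) + 85) = 16*(-34/5 + 85) = 16*(391/5) = 6256/5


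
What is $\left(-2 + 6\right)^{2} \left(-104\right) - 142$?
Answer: $-1806$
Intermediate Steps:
$\left(-2 + 6\right)^{2} \left(-104\right) - 142 = 4^{2} \left(-104\right) - 142 = 16 \left(-104\right) - 142 = -1664 - 142 = -1806$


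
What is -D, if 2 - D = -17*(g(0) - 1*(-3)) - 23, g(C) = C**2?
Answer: -76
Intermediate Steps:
D = 76 (D = 2 - (-17*(0**2 - 1*(-3)) - 23) = 2 - (-17*(0 + 3) - 23) = 2 - (-17*3 - 23) = 2 - (-51 - 23) = 2 - 1*(-74) = 2 + 74 = 76)
-D = -1*76 = -76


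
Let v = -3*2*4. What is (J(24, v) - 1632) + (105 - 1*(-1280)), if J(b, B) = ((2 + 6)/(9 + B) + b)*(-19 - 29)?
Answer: -6867/5 ≈ -1373.4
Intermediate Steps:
v = -24 (v = -6*4 = -24)
J(b, B) = -384/(9 + B) - 48*b (J(b, B) = (8/(9 + B) + b)*(-48) = (b + 8/(9 + B))*(-48) = -384/(9 + B) - 48*b)
(J(24, v) - 1632) + (105 - 1*(-1280)) = (48*(-8 - 9*24 - 1*(-24)*24)/(9 - 24) - 1632) + (105 - 1*(-1280)) = (48*(-8 - 216 + 576)/(-15) - 1632) + (105 + 1280) = (48*(-1/15)*352 - 1632) + 1385 = (-5632/5 - 1632) + 1385 = -13792/5 + 1385 = -6867/5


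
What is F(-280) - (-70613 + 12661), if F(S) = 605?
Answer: 58557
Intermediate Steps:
F(-280) - (-70613 + 12661) = 605 - (-70613 + 12661) = 605 - 1*(-57952) = 605 + 57952 = 58557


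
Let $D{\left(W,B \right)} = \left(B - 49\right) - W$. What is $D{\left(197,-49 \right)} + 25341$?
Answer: $25046$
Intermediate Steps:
$D{\left(W,B \right)} = -49 + B - W$ ($D{\left(W,B \right)} = \left(-49 + B\right) - W = -49 + B - W$)
$D{\left(197,-49 \right)} + 25341 = \left(-49 - 49 - 197\right) + 25341 = -295 + 25341 = 25046$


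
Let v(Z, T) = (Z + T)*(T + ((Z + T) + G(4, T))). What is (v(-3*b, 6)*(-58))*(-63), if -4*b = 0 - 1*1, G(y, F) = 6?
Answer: 2647323/8 ≈ 3.3092e+5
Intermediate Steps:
b = ¼ (b = -(0 - 1*1)/4 = -(0 - 1)/4 = -¼*(-1) = ¼ ≈ 0.25000)
v(Z, T) = (T + Z)*(6 + Z + 2*T) (v(Z, T) = (Z + T)*(T + ((Z + T) + 6)) = (T + Z)*(T + ((T + Z) + 6)) = (T + Z)*(T + (6 + T + Z)) = (T + Z)*(6 + Z + 2*T))
(v(-3*b, 6)*(-58))*(-63) = (((-3*¼)² + 2*6² + 6*6 + 6*(-3*¼) + 3*6*(-3*¼))*(-58))*(-63) = (((-¾)² + 2*36 + 36 + 6*(-¾) + 3*6*(-¾))*(-58))*(-63) = ((9/16 + 72 + 36 - 9/2 - 27/2)*(-58))*(-63) = ((1449/16)*(-58))*(-63) = -42021/8*(-63) = 2647323/8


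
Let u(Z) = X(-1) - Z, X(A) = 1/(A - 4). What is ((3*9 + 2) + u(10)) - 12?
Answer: 34/5 ≈ 6.8000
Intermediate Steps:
X(A) = 1/(-4 + A)
u(Z) = -⅕ - Z (u(Z) = 1/(-4 - 1) - Z = 1/(-5) - Z = -⅕ - Z)
((3*9 + 2) + u(10)) - 12 = ((3*9 + 2) + (-⅕ - 1*10)) - 12 = ((27 + 2) + (-⅕ - 10)) - 12 = (29 - 51/5) - 12 = 94/5 - 12 = 34/5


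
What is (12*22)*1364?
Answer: 360096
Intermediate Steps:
(12*22)*1364 = 264*1364 = 360096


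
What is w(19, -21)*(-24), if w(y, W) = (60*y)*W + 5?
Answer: 574440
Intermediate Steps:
w(y, W) = 5 + 60*W*y (w(y, W) = 60*W*y + 5 = 5 + 60*W*y)
w(19, -21)*(-24) = (5 + 60*(-21)*19)*(-24) = (5 - 23940)*(-24) = -23935*(-24) = 574440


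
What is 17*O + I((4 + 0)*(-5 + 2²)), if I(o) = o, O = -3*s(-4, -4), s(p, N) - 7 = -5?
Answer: -106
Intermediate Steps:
s(p, N) = 2 (s(p, N) = 7 - 5 = 2)
O = -6 (O = -3*2 = -6)
17*O + I((4 + 0)*(-5 + 2²)) = 17*(-6) + (4 + 0)*(-5 + 2²) = -102 + 4*(-5 + 4) = -102 + 4*(-1) = -102 - 4 = -106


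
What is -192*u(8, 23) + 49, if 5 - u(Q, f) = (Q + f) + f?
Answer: 9457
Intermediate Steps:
u(Q, f) = 5 - Q - 2*f (u(Q, f) = 5 - ((Q + f) + f) = 5 - (Q + 2*f) = 5 + (-Q - 2*f) = 5 - Q - 2*f)
-192*u(8, 23) + 49 = -192*(5 - 1*8 - 2*23) + 49 = -192*(5 - 8 - 46) + 49 = -192*(-49) + 49 = 9408 + 49 = 9457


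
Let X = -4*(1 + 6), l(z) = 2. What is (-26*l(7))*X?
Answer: 1456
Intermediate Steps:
X = -28 (X = -4*7 = -28)
(-26*l(7))*X = -26*2*(-28) = -52*(-28) = 1456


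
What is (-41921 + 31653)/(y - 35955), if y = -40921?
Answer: 2567/19219 ≈ 0.13357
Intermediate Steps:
(-41921 + 31653)/(y - 35955) = (-41921 + 31653)/(-40921 - 35955) = -10268/(-76876) = -10268*(-1/76876) = 2567/19219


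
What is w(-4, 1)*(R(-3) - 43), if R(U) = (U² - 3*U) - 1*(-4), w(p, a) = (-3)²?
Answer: -189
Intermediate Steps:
w(p, a) = 9
R(U) = 4 + U² - 3*U (R(U) = (U² - 3*U) + 4 = 4 + U² - 3*U)
w(-4, 1)*(R(-3) - 43) = 9*((4 + (-3)² - 3*(-3)) - 43) = 9*((4 + 9 + 9) - 43) = 9*(22 - 43) = 9*(-21) = -189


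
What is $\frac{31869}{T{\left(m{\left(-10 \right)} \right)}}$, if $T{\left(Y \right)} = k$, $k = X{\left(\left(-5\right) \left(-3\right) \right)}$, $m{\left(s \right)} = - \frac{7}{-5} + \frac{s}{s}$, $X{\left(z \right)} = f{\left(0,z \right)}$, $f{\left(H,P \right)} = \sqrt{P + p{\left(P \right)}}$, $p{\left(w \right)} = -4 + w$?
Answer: $\frac{31869 \sqrt{26}}{26} \approx 6250.0$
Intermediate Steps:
$f{\left(H,P \right)} = \sqrt{-4 + 2 P}$ ($f{\left(H,P \right)} = \sqrt{P + \left(-4 + P\right)} = \sqrt{-4 + 2 P}$)
$X{\left(z \right)} = \sqrt{-4 + 2 z}$
$m{\left(s \right)} = \frac{12}{5}$ ($m{\left(s \right)} = \left(-7\right) \left(- \frac{1}{5}\right) + 1 = \frac{7}{5} + 1 = \frac{12}{5}$)
$k = \sqrt{26}$ ($k = \sqrt{-4 + 2 \left(\left(-5\right) \left(-3\right)\right)} = \sqrt{-4 + 2 \cdot 15} = \sqrt{-4 + 30} = \sqrt{26} \approx 5.099$)
$T{\left(Y \right)} = \sqrt{26}$
$\frac{31869}{T{\left(m{\left(-10 \right)} \right)}} = \frac{31869}{\sqrt{26}} = 31869 \frac{\sqrt{26}}{26} = \frac{31869 \sqrt{26}}{26}$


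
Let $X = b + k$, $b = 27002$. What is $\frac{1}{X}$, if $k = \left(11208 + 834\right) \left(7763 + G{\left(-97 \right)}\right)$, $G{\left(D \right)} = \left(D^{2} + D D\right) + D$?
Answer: $\frac{1}{318947330} \approx 3.1353 \cdot 10^{-9}$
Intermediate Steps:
$G{\left(D \right)} = D + 2 D^{2}$ ($G{\left(D \right)} = \left(D^{2} + D^{2}\right) + D = 2 D^{2} + D = D + 2 D^{2}$)
$k = 318920328$ ($k = \left(11208 + 834\right) \left(7763 - 97 \left(1 + 2 \left(-97\right)\right)\right) = 12042 \left(7763 - 97 \left(1 - 194\right)\right) = 12042 \left(7763 - -18721\right) = 12042 \left(7763 + 18721\right) = 12042 \cdot 26484 = 318920328$)
$X = 318947330$ ($X = 27002 + 318920328 = 318947330$)
$\frac{1}{X} = \frac{1}{318947330}$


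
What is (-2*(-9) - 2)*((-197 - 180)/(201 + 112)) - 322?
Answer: -106818/313 ≈ -341.27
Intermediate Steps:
(-2*(-9) - 2)*((-197 - 180)/(201 + 112)) - 322 = (18 - 2)*(-377/313) - 322 = 16*(-377*1/313) - 322 = 16*(-377/313) - 322 = -6032/313 - 322 = -106818/313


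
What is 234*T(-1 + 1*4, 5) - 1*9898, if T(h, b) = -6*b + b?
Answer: -15748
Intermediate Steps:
T(h, b) = -5*b
234*T(-1 + 1*4, 5) - 1*9898 = 234*(-5*5) - 1*9898 = 234*(-25) - 9898 = -5850 - 9898 = -15748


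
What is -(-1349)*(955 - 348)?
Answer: 818843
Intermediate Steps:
-(-1349)*(955 - 348) = -(-1349)*607 = -1*(-818843) = 818843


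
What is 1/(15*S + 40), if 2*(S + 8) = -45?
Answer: -2/835 ≈ -0.0023952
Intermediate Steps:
S = -61/2 (S = -8 + (½)*(-45) = -8 - 45/2 = -61/2 ≈ -30.500)
1/(15*S + 40) = 1/(15*(-61/2) + 40) = 1/(-915/2 + 40) = 1/(-835/2) = -2/835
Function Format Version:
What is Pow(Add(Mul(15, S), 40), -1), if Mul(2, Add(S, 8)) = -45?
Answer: Rational(-2, 835) ≈ -0.0023952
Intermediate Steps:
S = Rational(-61, 2) (S = Add(-8, Mul(Rational(1, 2), -45)) = Add(-8, Rational(-45, 2)) = Rational(-61, 2) ≈ -30.500)
Pow(Add(Mul(15, S), 40), -1) = Pow(Add(Mul(15, Rational(-61, 2)), 40), -1) = Pow(Add(Rational(-915, 2), 40), -1) = Pow(Rational(-835, 2), -1) = Rational(-2, 835)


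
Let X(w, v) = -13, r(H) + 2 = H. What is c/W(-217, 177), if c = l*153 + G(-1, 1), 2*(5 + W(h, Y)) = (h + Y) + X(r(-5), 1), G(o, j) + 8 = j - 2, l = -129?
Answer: 4388/7 ≈ 626.86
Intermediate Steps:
r(H) = -2 + H
G(o, j) = -10 + j (G(o, j) = -8 + (j - 2) = -8 + (-2 + j) = -10 + j)
W(h, Y) = -23/2 + Y/2 + h/2 (W(h, Y) = -5 + ((h + Y) - 13)/2 = -5 + ((Y + h) - 13)/2 = -5 + (-13 + Y + h)/2 = -5 + (-13/2 + Y/2 + h/2) = -23/2 + Y/2 + h/2)
c = -19746 (c = -129*153 + (-10 + 1) = -19737 - 9 = -19746)
c/W(-217, 177) = -19746/(-23/2 + (½)*177 + (½)*(-217)) = -19746/(-23/2 + 177/2 - 217/2) = -19746/(-63/2) = -19746*(-2/63) = 4388/7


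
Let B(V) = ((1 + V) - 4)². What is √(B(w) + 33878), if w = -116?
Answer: √48039 ≈ 219.18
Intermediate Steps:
B(V) = (-3 + V)²
√(B(w) + 33878) = √((-3 - 116)² + 33878) = √((-119)² + 33878) = √(14161 + 33878) = √48039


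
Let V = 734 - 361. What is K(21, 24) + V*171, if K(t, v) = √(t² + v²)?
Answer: 63783 + 3*√113 ≈ 63815.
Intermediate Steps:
V = 373
K(21, 24) + V*171 = √(21² + 24²) + 373*171 = √(441 + 576) + 63783 = √1017 + 63783 = 3*√113 + 63783 = 63783 + 3*√113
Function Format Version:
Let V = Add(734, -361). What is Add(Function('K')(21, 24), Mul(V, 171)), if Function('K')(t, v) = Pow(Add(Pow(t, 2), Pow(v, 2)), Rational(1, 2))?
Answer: Add(63783, Mul(3, Pow(113, Rational(1, 2)))) ≈ 63815.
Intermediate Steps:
V = 373
Add(Function('K')(21, 24), Mul(V, 171)) = Add(Pow(Add(Pow(21, 2), Pow(24, 2)), Rational(1, 2)), Mul(373, 171)) = Add(Pow(Add(441, 576), Rational(1, 2)), 63783) = Add(Pow(1017, Rational(1, 2)), 63783) = Add(Mul(3, Pow(113, Rational(1, 2))), 63783) = Add(63783, Mul(3, Pow(113, Rational(1, 2))))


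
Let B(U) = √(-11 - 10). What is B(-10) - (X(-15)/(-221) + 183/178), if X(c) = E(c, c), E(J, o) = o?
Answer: -43113/39338 + I*√21 ≈ -1.096 + 4.5826*I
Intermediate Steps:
X(c) = c
B(U) = I*√21 (B(U) = √(-21) = I*√21)
B(-10) - (X(-15)/(-221) + 183/178) = I*√21 - (-15/(-221) + 183/178) = I*√21 - (-15*(-1/221) + 183*(1/178)) = I*√21 - (15/221 + 183/178) = I*√21 - 1*43113/39338 = I*√21 - 43113/39338 = -43113/39338 + I*√21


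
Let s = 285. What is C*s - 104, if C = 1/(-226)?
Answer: -23789/226 ≈ -105.26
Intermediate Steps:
C = -1/226 ≈ -0.0044248
C*s - 104 = -1/226*285 - 104 = -285/226 - 104 = -23789/226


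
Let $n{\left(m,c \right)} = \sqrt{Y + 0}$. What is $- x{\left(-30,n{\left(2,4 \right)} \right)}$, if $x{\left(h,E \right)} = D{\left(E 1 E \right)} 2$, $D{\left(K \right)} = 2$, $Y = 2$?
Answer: $-4$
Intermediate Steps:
$n{\left(m,c \right)} = \sqrt{2}$ ($n{\left(m,c \right)} = \sqrt{2 + 0} = \sqrt{2}$)
$x{\left(h,E \right)} = 4$ ($x{\left(h,E \right)} = 2 \cdot 2 = 4$)
$- x{\left(-30,n{\left(2,4 \right)} \right)} = \left(-1\right) 4 = -4$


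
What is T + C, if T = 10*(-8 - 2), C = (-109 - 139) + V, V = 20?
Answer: -328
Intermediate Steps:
C = -228 (C = (-109 - 139) + 20 = -248 + 20 = -228)
T = -100 (T = 10*(-10) = -100)
T + C = -100 - 228 = -328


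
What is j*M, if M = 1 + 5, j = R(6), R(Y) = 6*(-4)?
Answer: -144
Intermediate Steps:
R(Y) = -24
j = -24
M = 6
j*M = -24*6 = -144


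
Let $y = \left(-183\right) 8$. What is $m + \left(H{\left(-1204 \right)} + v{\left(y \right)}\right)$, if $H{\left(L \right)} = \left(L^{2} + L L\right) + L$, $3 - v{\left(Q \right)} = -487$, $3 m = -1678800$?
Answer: $2338918$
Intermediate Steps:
$m = -559600$ ($m = \frac{1}{3} \left(-1678800\right) = -559600$)
$y = -1464$
$v{\left(Q \right)} = 490$ ($v{\left(Q \right)} = 3 - -487 = 3 + 487 = 490$)
$H{\left(L \right)} = L + 2 L^{2}$ ($H{\left(L \right)} = \left(L^{2} + L^{2}\right) + L = 2 L^{2} + L = L + 2 L^{2}$)
$m + \left(H{\left(-1204 \right)} + v{\left(y \right)}\right) = -559600 - \left(-490 + 1204 \left(1 + 2 \left(-1204\right)\right)\right) = -559600 - \left(-490 + 1204 \left(1 - 2408\right)\right) = -559600 + \left(\left(-1204\right) \left(-2407\right) + 490\right) = -559600 + \left(2898028 + 490\right) = -559600 + 2898518 = 2338918$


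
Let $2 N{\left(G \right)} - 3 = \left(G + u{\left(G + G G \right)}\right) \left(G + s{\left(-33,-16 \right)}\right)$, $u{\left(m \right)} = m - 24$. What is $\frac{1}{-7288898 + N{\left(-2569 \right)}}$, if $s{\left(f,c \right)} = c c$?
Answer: $- \frac{1}{7633942640} \approx -1.3099 \cdot 10^{-10}$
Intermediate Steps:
$u{\left(m \right)} = -24 + m$ ($u{\left(m \right)} = m - 24 = -24 + m$)
$s{\left(f,c \right)} = c^{2}$
$N{\left(G \right)} = \frac{3}{2} + \frac{\left(256 + G\right) \left(-24 + G^{2} + 2 G\right)}{2}$ ($N{\left(G \right)} = \frac{3}{2} + \frac{\left(G - \left(24 - G - G G\right)\right) \left(G + \left(-16\right)^{2}\right)}{2} = \frac{3}{2} + \frac{\left(G - \left(24 - G - G^{2}\right)\right) \left(G + 256\right)}{2} = \frac{3}{2} + \frac{\left(G + \left(-24 + G + G^{2}\right)\right) \left(256 + G\right)}{2} = \frac{3}{2} + \frac{\left(-24 + G^{2} + 2 G\right) \left(256 + G\right)}{2} = \frac{3}{2} + \frac{\left(256 + G\right) \left(-24 + G^{2} + 2 G\right)}{2}$)
$\frac{1}{-7288898 + N{\left(-2569 \right)}} = \frac{1}{-7288898 + \left(- \frac{6141}{2} + \frac{\left(-2569\right)^{3}}{2} + 129 \left(-2569\right)^{2} + 244 \left(-2569\right)\right)} = \frac{1}{-7288898 + \left(- \frac{6141}{2} + \frac{1}{2} \left(-16954786009\right) + 129 \cdot 6599761 - 626836\right)} = \frac{1}{-7288898 - 7626653742} = \frac{1}{-7633942640} = - \frac{1}{7633942640}$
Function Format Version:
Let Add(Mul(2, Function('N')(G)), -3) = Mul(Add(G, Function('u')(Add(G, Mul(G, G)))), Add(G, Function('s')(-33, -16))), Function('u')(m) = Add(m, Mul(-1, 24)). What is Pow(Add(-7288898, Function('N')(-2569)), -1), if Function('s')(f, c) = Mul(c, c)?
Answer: Rational(-1, 7633942640) ≈ -1.3099e-10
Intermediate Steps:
Function('u')(m) = Add(-24, m) (Function('u')(m) = Add(m, -24) = Add(-24, m))
Function('s')(f, c) = Pow(c, 2)
Function('N')(G) = Add(Rational(3, 2), Mul(Rational(1, 2), Add(256, G), Add(-24, Pow(G, 2), Mul(2, G)))) (Function('N')(G) = Add(Rational(3, 2), Mul(Rational(1, 2), Mul(Add(G, Add(-24, Add(G, Mul(G, G)))), Add(G, Pow(-16, 2))))) = Add(Rational(3, 2), Mul(Rational(1, 2), Mul(Add(G, Add(-24, Add(G, Pow(G, 2)))), Add(G, 256)))) = Add(Rational(3, 2), Mul(Rational(1, 2), Mul(Add(G, Add(-24, G, Pow(G, 2))), Add(256, G)))) = Add(Rational(3, 2), Mul(Rational(1, 2), Mul(Add(-24, Pow(G, 2), Mul(2, G)), Add(256, G)))) = Add(Rational(3, 2), Mul(Rational(1, 2), Mul(Add(256, G), Add(-24, Pow(G, 2), Mul(2, G))))) = Add(Rational(3, 2), Mul(Rational(1, 2), Add(256, G), Add(-24, Pow(G, 2), Mul(2, G)))))
Pow(Add(-7288898, Function('N')(-2569)), -1) = Pow(Add(-7288898, Add(Rational(-6141, 2), Mul(Rational(1, 2), Pow(-2569, 3)), Mul(129, Pow(-2569, 2)), Mul(244, -2569))), -1) = Pow(Add(-7288898, Add(Rational(-6141, 2), Mul(Rational(1, 2), -16954786009), Mul(129, 6599761), -626836)), -1) = Pow(Add(-7288898, Add(Rational(-6141, 2), Rational(-16954786009, 2), 851369169, -626836)), -1) = Pow(Add(-7288898, -7626653742), -1) = Pow(-7633942640, -1) = Rational(-1, 7633942640)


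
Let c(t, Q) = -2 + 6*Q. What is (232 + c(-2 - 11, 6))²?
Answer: 70756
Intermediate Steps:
(232 + c(-2 - 11, 6))² = (232 + (-2 + 6*6))² = (232 + (-2 + 36))² = (232 + 34)² = 266² = 70756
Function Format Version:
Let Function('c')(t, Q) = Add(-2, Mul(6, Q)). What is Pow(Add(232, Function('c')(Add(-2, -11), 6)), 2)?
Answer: 70756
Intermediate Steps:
Pow(Add(232, Function('c')(Add(-2, -11), 6)), 2) = Pow(Add(232, Add(-2, Mul(6, 6))), 2) = Pow(Add(232, Add(-2, 36)), 2) = Pow(Add(232, 34), 2) = Pow(266, 2) = 70756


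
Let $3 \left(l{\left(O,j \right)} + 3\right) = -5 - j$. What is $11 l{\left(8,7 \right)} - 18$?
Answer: $-95$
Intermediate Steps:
$l{\left(O,j \right)} = - \frac{14}{3} - \frac{j}{3}$ ($l{\left(O,j \right)} = -3 + \frac{-5 - j}{3} = -3 - \left(\frac{5}{3} + \frac{j}{3}\right) = - \frac{14}{3} - \frac{j}{3}$)
$11 l{\left(8,7 \right)} - 18 = 11 \left(- \frac{14}{3} - \frac{7}{3}\right) - 18 = 11 \left(-7\right) - 18 = -77 - 18 = -95$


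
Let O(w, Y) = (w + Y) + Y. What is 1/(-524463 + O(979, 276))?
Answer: -1/522932 ≈ -1.9123e-6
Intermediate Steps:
O(w, Y) = w + 2*Y (O(w, Y) = (Y + w) + Y = w + 2*Y)
1/(-524463 + O(979, 276)) = 1/(-524463 + (979 + 2*276)) = 1/(-524463 + (979 + 552)) = 1/(-524463 + 1531) = 1/(-522932) = -1/522932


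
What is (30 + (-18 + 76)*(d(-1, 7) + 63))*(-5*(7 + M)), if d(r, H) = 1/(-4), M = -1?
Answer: -110085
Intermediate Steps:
d(r, H) = -¼
(30 + (-18 + 76)*(d(-1, 7) + 63))*(-5*(7 + M)) = (30 + (-18 + 76)*(-¼ + 63))*(-5*(7 - 1)) = (30 + 58*(251/4))*(-5*6) = (30 + 7279/2)*(-30) = (7339/2)*(-30) = -110085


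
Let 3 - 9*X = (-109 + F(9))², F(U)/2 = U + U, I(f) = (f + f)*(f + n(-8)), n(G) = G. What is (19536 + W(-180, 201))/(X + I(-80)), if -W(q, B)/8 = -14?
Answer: 88416/60697 ≈ 1.4567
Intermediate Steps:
W(q, B) = 112 (W(q, B) = -8*(-14) = 112)
I(f) = 2*f*(-8 + f) (I(f) = (f + f)*(f - 8) = (2*f)*(-8 + f) = 2*f*(-8 + f))
F(U) = 4*U (F(U) = 2*(U + U) = 2*(2*U) = 4*U)
X = -5326/9 (X = ⅓ - (-109 + 4*9)²/9 = ⅓ - (-109 + 36)²/9 = ⅓ - ⅑*(-73)² = ⅓ - ⅑*5329 = ⅓ - 5329/9 = -5326/9 ≈ -591.78)
(19536 + W(-180, 201))/(X + I(-80)) = (19536 + 112)/(-5326/9 + 2*(-80)*(-8 - 80)) = 19648/(-5326/9 + 2*(-80)*(-88)) = 19648/(-5326/9 + 14080) = 19648/(121394/9) = 19648*(9/121394) = 88416/60697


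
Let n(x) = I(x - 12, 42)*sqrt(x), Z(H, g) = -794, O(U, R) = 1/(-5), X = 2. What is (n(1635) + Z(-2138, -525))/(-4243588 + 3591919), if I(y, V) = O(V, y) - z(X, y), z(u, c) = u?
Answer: 794/651669 + 11*sqrt(1635)/3258345 ≈ 0.0013549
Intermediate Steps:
O(U, R) = -1/5
I(y, V) = -11/5 (I(y, V) = -1/5 - 1*2 = -1/5 - 2 = -11/5)
n(x) = -11*sqrt(x)/5
(n(1635) + Z(-2138, -525))/(-4243588 + 3591919) = (-11*sqrt(1635)/5 - 794)/(-4243588 + 3591919) = (-794 - 11*sqrt(1635)/5)/(-651669) = (-794 - 11*sqrt(1635)/5)*(-1/651669) = 794/651669 + 11*sqrt(1635)/3258345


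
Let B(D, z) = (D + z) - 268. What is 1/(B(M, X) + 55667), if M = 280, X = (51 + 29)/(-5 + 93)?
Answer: 11/612479 ≈ 1.7960e-5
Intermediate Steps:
X = 10/11 (X = 80/88 = 80*(1/88) = 10/11 ≈ 0.90909)
B(D, z) = -268 + D + z
1/(B(M, X) + 55667) = 1/((-268 + 280 + 10/11) + 55667) = 1/(142/11 + 55667) = 1/(612479/11) = 11/612479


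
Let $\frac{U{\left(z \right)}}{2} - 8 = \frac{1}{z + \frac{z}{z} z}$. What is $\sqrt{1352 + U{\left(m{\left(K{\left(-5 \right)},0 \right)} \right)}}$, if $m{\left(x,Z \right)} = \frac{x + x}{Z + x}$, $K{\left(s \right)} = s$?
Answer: $\frac{\sqrt{5474}}{2} \approx 36.993$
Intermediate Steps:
$m{\left(x,Z \right)} = \frac{2 x}{Z + x}$
$U{\left(z \right)} = 16 + \frac{1}{z}$ ($U{\left(z \right)} = 16 + \frac{2}{z + \frac{z}{z} z} = 16 + \frac{2}{z + 1 z} = 16 + \frac{2}{z + z} = 16 + \frac{2}{2 z} = 16 + 2 \frac{1}{2 z} = 16 + \frac{1}{z}$)
$\sqrt{1352 + U{\left(m{\left(K{\left(-5 \right)},0 \right)} \right)}} = \sqrt{1352 + \left(16 + \frac{1}{2 \left(-5\right) \frac{1}{0 - 5}}\right)} = \sqrt{1352 + \left(16 + \frac{1}{2 \left(-5\right) \frac{1}{-5}}\right)} = \sqrt{1352 + \left(16 + \frac{1}{2 \left(-5\right) \left(- \frac{1}{5}\right)}\right)} = \sqrt{1352 + \left(16 + \frac{1}{2}\right)} = \sqrt{1352 + \frac{33}{2}} = \sqrt{\frac{2737}{2}} = \frac{\sqrt{5474}}{2}$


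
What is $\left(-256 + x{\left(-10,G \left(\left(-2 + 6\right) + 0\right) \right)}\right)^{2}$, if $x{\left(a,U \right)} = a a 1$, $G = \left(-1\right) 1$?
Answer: $24336$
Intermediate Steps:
$G = -1$
$x{\left(a,U \right)} = a^{2}$ ($x{\left(a,U \right)} = a^{2} \cdot 1 = a^{2}$)
$\left(-256 + x{\left(-10,G \left(\left(-2 + 6\right) + 0\right) \right)}\right)^{2} = \left(-256 + \left(-10\right)^{2}\right)^{2} = \left(-256 + 100\right)^{2} = \left(-156\right)^{2} = 24336$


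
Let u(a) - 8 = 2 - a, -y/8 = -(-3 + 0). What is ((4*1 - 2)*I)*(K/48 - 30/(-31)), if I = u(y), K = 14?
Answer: 15929/186 ≈ 85.640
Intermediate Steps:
y = -24 (y = -(-8)*(-3 + 0) = -(-8)*(-3) = -8*3 = -24)
u(a) = 10 - a (u(a) = 8 + (2 - a) = 10 - a)
I = 34 (I = 10 - 1*(-24) = 10 + 24 = 34)
((4*1 - 2)*I)*(K/48 - 30/(-31)) = ((4*1 - 2)*34)*(14/48 - 30/(-31)) = ((4 - 2)*34)*(14*(1/48) - 30*(-1/31)) = (2*34)*(7/24 + 30/31) = 68*(937/744) = 15929/186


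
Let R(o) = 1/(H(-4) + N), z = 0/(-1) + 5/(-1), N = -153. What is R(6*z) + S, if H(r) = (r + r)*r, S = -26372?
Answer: -3191013/121 ≈ -26372.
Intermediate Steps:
z = -5 (z = 0*(-1) + 5*(-1) = 0 - 5 = -5)
H(r) = 2*r² (H(r) = (2*r)*r = 2*r²)
R(o) = -1/121 (R(o) = 1/(2*(-4)² - 153) = 1/(2*16 - 153) = 1/(32 - 153) = 1/(-121) = -1/121)
R(6*z) + S = -1/121 - 26372 = -3191013/121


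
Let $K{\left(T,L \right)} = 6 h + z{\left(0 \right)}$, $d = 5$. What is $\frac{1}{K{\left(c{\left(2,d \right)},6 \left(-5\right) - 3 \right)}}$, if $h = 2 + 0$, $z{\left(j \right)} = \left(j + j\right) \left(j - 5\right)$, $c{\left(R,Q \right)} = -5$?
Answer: $\frac{1}{12} \approx 0.083333$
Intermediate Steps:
$z{\left(j \right)} = 2 j \left(-5 + j\right)$
$h = 2$
$K{\left(T,L \right)} = 12$ ($K{\left(T,L \right)} = 6 \cdot 2 + 2 \cdot 0 \left(-5 + 0\right) = 12 + 2 \cdot 0 \left(-5\right) = 12 + 0 = 12$)
$\frac{1}{K{\left(c{\left(2,d \right)},6 \left(-5\right) - 3 \right)}} = \frac{1}{12}$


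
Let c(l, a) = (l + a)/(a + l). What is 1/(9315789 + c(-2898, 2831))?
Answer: 1/9315790 ≈ 1.0734e-7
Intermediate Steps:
c(l, a) = 1 (c(l, a) = (a + l)/(a + l) = 1)
1/(9315789 + c(-2898, 2831)) = 1/(9315789 + 1) = 1/9315790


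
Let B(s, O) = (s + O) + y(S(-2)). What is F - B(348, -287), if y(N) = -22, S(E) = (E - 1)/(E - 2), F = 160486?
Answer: 160447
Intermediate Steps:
S(E) = (-1 + E)/(-2 + E)
B(s, O) = -22 + O + s (B(s, O) = (s + O) - 22 = (O + s) - 22 = -22 + O + s)
F - B(348, -287) = 160486 - (-22 - 287 + 348) = 160486 - 1*39 = 160486 - 39 = 160447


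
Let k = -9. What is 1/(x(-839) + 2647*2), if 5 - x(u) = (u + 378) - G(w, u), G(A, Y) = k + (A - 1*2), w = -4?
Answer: 1/5745 ≈ 0.00017406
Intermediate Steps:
G(A, Y) = -11 + A (G(A, Y) = -9 + (A - 1*2) = -9 + (A - 2) = -9 + (-2 + A) = -11 + A)
x(u) = -388 - u (x(u) = 5 - ((u + 378) - (-11 - 4)) = 5 - ((378 + u) - 1*(-15)) = 5 - ((378 + u) + 15) = 5 - (393 + u) = 5 + (-393 - u) = -388 - u)
1/(x(-839) + 2647*2) = 1/((-388 - 1*(-839)) + 2647*2) = 1/((-388 + 839) + 5294) = 1/(451 + 5294) = 1/5745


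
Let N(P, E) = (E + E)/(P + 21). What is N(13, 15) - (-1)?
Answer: 32/17 ≈ 1.8824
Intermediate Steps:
N(P, E) = 2*E/(21 + P) (N(P, E) = (2*E)/(21 + P) = 2*E/(21 + P))
N(13, 15) - (-1) = 2*15/(21 + 13) - (-1) = 2*15/34 - 1*(-1) = 2*15*(1/34) + 1 = 15/17 + 1 = 32/17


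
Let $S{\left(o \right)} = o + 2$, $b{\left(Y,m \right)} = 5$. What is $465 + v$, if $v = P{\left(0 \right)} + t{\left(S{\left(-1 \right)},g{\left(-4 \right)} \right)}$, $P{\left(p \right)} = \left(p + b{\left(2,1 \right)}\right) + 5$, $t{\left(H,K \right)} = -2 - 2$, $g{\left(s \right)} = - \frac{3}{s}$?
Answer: $471$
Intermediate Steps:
$S{\left(o \right)} = 2 + o$
$t{\left(H,K \right)} = -4$ ($t{\left(H,K \right)} = -2 - 2 = -4$)
$P{\left(p \right)} = 10 + p$ ($P{\left(p \right)} = \left(p + 5\right) + 5 = \left(5 + p\right) + 5 = 10 + p$)
$v = 6$ ($v = \left(10 + 0\right) - 4 = 10 - 4 = 6$)
$465 + v = 465 + 6 = 471$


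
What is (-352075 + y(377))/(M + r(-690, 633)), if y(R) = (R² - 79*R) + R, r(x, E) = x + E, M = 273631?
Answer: -119676/136787 ≈ -0.87491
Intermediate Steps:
r(x, E) = E + x
y(R) = R² - 78*R
(-352075 + y(377))/(M + r(-690, 633)) = (-352075 + 377*(-78 + 377))/(273631 + (633 - 690)) = (-352075 + 377*299)/(273631 - 57) = (-352075 + 112723)/273574 = -239352*1/273574 = -119676/136787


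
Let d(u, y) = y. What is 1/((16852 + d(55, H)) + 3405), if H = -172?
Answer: 1/20085 ≈ 4.9788e-5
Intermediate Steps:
1/((16852 + d(55, H)) + 3405) = 1/((16852 - 172) + 3405) = 1/(16680 + 3405) = 1/20085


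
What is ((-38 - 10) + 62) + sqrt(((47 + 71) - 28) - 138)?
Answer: 14 + 4*I*sqrt(3) ≈ 14.0 + 6.9282*I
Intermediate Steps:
((-38 - 10) + 62) + sqrt(((47 + 71) - 28) - 138) = (-48 + 62) + sqrt((118 - 28) - 138) = 14 + sqrt(90 - 138) = 14 + sqrt(-48) = 14 + 4*I*sqrt(3)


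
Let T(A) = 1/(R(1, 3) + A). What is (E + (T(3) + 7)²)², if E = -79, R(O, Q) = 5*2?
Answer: 23882769/28561 ≈ 836.20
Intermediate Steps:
R(O, Q) = 10
T(A) = 1/(10 + A)
(E + (T(3) + 7)²)² = (-79 + (1/(10 + 3) + 7)²)² = (-79 + (1/13 + 7)²)² = (-79 + (92/13)²)² = (-79 + 8464/169)² = (-4887/169)² = 23882769/28561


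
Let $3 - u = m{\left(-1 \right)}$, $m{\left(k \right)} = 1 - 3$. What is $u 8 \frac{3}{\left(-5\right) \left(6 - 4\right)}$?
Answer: $-12$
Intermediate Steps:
$m{\left(k \right)} = -2$
$u = 5$ ($u = 3 - -2 = 3 + 2 = 5$)
$u 8 \frac{3}{\left(-5\right) \left(6 - 4\right)} = 5 \cdot 8 \frac{3}{\left(-5\right) \left(6 - 4\right)} = 40 \frac{3}{\left(-5\right) 2} = 40 \frac{3}{-10} = 40 \cdot 3 \left(- \frac{1}{10}\right) = 40 \left(- \frac{3}{10}\right) = -12$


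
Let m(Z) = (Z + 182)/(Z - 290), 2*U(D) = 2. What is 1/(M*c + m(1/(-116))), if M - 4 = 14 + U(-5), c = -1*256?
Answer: -33641/163650935 ≈ -0.00020557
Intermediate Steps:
U(D) = 1 (U(D) = (½)*2 = 1)
c = -256
M = 19 (M = 4 + (14 + 1) = 4 + 15 = 19)
m(Z) = (182 + Z)/(-290 + Z)
1/(M*c + m(1/(-116))) = 1/(19*(-256) + (182 + 1/(-116))/(-290 + 1/(-116))) = 1/(-4864 + (182 - 1/116)/(-290 - 1/116)) = 1/(-4864 + (21111/116)/(-33641/116)) = 1/(-4864 - 116/33641*21111/116) = 1/(-4864 - 21111/33641) = 1/(-163650935/33641) = -33641/163650935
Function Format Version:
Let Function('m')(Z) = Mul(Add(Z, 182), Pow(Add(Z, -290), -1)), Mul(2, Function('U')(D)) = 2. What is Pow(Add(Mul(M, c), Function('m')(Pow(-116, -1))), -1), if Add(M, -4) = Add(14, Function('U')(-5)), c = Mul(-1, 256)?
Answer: Rational(-33641, 163650935) ≈ -0.00020557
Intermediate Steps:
Function('U')(D) = 1 (Function('U')(D) = Mul(Rational(1, 2), 2) = 1)
c = -256
M = 19 (M = Add(4, Add(14, 1)) = Add(4, 15) = 19)
Function('m')(Z) = Mul(Pow(Add(-290, Z), -1), Add(182, Z)) (Function('m')(Z) = Mul(Add(182, Z), Pow(Add(-290, Z), -1)) = Mul(Pow(Add(-290, Z), -1), Add(182, Z)))
Pow(Add(Mul(M, c), Function('m')(Pow(-116, -1))), -1) = Pow(Add(Mul(19, -256), Mul(Pow(Add(-290, Pow(-116, -1)), -1), Add(182, Pow(-116, -1)))), -1) = Pow(Add(-4864, Mul(Pow(Add(-290, Rational(-1, 116)), -1), Add(182, Rational(-1, 116)))), -1) = Pow(Add(-4864, Mul(Pow(Rational(-33641, 116), -1), Rational(21111, 116))), -1) = Pow(Add(-4864, Mul(Rational(-116, 33641), Rational(21111, 116))), -1) = Pow(Add(-4864, Rational(-21111, 33641)), -1) = Pow(Rational(-163650935, 33641), -1) = Rational(-33641, 163650935)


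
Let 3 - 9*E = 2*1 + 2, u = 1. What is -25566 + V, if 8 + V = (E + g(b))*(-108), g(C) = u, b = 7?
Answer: -25670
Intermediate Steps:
g(C) = 1
E = -⅑ (E = ⅓ - (2*1 + 2)/9 = ⅓ - (2 + 2)/9 = ⅓ - ⅑*4 = ⅓ - 4/9 = -⅑ ≈ -0.11111)
V = -104 (V = -8 + (-⅑ + 1)*(-108) = -8 + (8/9)*(-108) = -8 - 96 = -104)
-25566 + V = -25566 - 104 = -25670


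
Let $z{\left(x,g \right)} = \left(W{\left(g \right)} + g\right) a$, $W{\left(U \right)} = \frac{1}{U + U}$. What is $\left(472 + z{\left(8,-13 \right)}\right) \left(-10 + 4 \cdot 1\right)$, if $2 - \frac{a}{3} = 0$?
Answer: $- \frac{30714}{13} \approx -2362.6$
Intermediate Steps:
$W{\left(U \right)} = \frac{1}{2 U}$
$a = 6$ ($a = 6 - 0 = 6 + 0 = 6$)
$z{\left(x,g \right)} = \frac{3}{g} + 6 g$ ($z{\left(x,g \right)} = \left(\frac{1}{2 g} + g\right) 6 = \left(g + \frac{1}{2 g}\right) 6 = \frac{3}{g} + 6 g$)
$\left(472 + z{\left(8,-13 \right)}\right) \left(-10 + 4 \cdot 1\right) = \left(472 + \left(\frac{3}{-13} + 6 \left(-13\right)\right)\right) \left(-10 + 4 \cdot 1\right) = \left(472 + \left(3 \left(- \frac{1}{13}\right) - 78\right)\right) \left(-10 + 4\right) = \left(472 - \frac{1017}{13}\right) \left(-6\right) = \frac{5119}{13} \left(-6\right) = - \frac{30714}{13}$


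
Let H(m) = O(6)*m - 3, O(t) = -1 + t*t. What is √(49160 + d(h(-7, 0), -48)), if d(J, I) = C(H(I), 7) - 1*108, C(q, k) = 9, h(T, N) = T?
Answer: √49061 ≈ 221.50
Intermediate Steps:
O(t) = -1 + t²
H(m) = -3 + 35*m (H(m) = (-1 + 6²)*m - 3 = (-1 + 36)*m - 3 = 35*m - 3 = -3 + 35*m)
d(J, I) = -99 (d(J, I) = 9 - 1*108 = 9 - 108 = -99)
√(49160 + d(h(-7, 0), -48)) = √(49160 - 99) = √49061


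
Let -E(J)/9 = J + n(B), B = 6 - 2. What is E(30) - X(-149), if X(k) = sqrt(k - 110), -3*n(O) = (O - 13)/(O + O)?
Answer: -2187/8 - I*sqrt(259) ≈ -273.38 - 16.093*I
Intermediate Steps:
B = 4
n(O) = -(-13 + O)/(6*O) (n(O) = -(O - 13)/(3*(O + O)) = -(-13 + O)/(3*(2*O)) = -(-13 + O)*1/(2*O)/3 = -(-13 + O)/(6*O))
X(k) = sqrt(-110 + k)
E(J) = -27/8 - 9*J (E(J) = -9*(J + (1/6)*(13 - 1*4)/4) = -9*(J + (1/6)*(1/4)*(13 - 4)) = -9*(J + (1/6)*(1/4)*9) = -9*(J + 3/8) = -9*(3/8 + J) = -27/8 - 9*J)
E(30) - X(-149) = (-27/8 - 9*30) - sqrt(-110 - 149) = (-27/8 - 270) - sqrt(-259) = -2187/8 - I*sqrt(259)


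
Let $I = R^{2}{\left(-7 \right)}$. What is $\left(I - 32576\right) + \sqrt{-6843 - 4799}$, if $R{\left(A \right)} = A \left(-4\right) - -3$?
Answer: $-31615 + i \sqrt{11642} \approx -31615.0 + 107.9 i$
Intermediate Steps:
$R{\left(A \right)} = 3 - 4 A$ ($R{\left(A \right)} = - 4 A + 3 = 3 - 4 A$)
$I = 961$ ($I = \left(3 - -28\right)^{2} = \left(3 + 28\right)^{2} = 31^{2} = 961$)
$\left(I - 32576\right) + \sqrt{-6843 - 4799} = \left(961 - 32576\right) + \sqrt{-6843 - 4799} = -31615 + \sqrt{-11642} = -31615 + i \sqrt{11642}$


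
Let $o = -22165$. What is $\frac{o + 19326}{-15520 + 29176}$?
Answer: $- \frac{2839}{13656} \approx -0.20789$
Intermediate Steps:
$\frac{o + 19326}{-15520 + 29176} = \frac{-22165 + 19326}{-15520 + 29176} = - \frac{2839}{13656}$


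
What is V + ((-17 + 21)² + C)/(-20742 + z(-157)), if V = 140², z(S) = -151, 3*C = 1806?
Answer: 409502182/20893 ≈ 19600.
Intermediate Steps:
C = 602 (C = (⅓)*1806 = 602)
V = 19600
V + ((-17 + 21)² + C)/(-20742 + z(-157)) = 19600 + ((-17 + 21)² + 602)/(-20742 - 151) = 19600 + (4² + 602)/(-20893) = 19600 + (16 + 602)*(-1/20893) = 19600 + 618*(-1/20893) = 19600 - 618/20893 = 409502182/20893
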